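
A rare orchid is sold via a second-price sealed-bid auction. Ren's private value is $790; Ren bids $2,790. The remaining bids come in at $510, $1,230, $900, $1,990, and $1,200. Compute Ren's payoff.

Highest competing bid: $1,990.
Ren's bid $2,790 is the highest overall, so Ren wins and pays the second-highest bid, $1,990.
Payoff = value − price = $790 − $1,990 = -$1,200.
Overbidding won the item at a price above value — truthful bidding would have avoided this loss.

Payoff = -$1,200.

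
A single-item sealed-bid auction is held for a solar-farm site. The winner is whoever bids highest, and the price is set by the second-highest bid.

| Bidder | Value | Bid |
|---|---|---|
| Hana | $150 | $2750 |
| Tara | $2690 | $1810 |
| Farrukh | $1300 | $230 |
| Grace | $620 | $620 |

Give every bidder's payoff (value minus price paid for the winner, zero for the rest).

Sorted high to low: Hana $2750 > Tara $1810 > Grace $620 > Farrukh $230.
Hana has the top bid and wins; the price is the second-highest bid, $1810.
Hana's payoff = $150 − $1810 = -$1660. All other bidders lose, so their payoff is 0.

Payoffs: Hana -$1660, Tara $0, Farrukh $0, Grace $0.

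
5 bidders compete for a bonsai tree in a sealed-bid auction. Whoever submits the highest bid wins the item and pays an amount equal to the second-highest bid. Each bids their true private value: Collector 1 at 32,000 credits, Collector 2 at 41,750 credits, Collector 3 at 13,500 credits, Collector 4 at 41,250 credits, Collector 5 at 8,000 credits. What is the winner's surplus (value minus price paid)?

Ranking the bids: Collector 2 41,750 credits > Collector 4 41,250 credits > Collector 1 32,000 credits > Collector 3 13,500 credits > Collector 5 8,000 credits.
Collector 2 wins with the top bid and pays the second-highest, 41,250 credits.
Surplus = 41,750 credits − 41,250 credits = 500 credits.

Surplus = 500 credits.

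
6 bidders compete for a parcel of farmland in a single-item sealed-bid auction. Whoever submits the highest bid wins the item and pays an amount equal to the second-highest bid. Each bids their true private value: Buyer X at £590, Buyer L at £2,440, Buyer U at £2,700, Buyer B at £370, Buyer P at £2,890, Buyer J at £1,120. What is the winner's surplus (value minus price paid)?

Surplus = £190.

Sorted high to low: Buyer P £2,890 > Buyer U £2,700 > Buyer L £2,440 > Buyer J £1,120 > Buyer X £590 > Buyer B £370.
Buyer P wins with the top bid and pays the second-highest, £2,700.
Surplus = £2,890 − £2,700 = £190.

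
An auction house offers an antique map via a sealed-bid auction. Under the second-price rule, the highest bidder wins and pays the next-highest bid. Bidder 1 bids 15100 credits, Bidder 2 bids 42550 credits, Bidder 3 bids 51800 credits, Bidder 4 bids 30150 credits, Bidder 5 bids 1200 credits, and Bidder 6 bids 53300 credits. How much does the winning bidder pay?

51800 credits

Ranking the bids: Bidder 6 53300 credits, then Bidder 3 51800 credits, then Bidder 2 42550 credits, then Bidder 4 30150 credits, then Bidder 1 15100 credits, then Bidder 5 1200 credits.
Bidder 6 has the highest bid, so Bidder 6 wins.
The second-highest bid is 51800 credits, so that is what Bidder 6 pays.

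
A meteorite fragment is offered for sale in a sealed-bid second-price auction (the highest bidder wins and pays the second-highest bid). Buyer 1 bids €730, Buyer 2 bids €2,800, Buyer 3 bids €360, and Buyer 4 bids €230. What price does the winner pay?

Sorted high to low: Buyer 2 €2,800, then Buyer 1 €730, then Buyer 3 €360, then Buyer 4 €230.
Buyer 2 is the highest bidder, so Buyer 2 wins.
Under the second-price rule, the price is the second-highest bid: €730.

Price paid: €730.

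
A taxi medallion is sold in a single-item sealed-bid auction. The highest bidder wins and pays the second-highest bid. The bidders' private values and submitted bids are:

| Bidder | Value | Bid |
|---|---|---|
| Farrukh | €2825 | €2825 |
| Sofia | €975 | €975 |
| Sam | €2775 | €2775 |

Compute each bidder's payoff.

Bids in descending order: Farrukh €2825 > Sam €2775 > Sofia €975.
Farrukh has the top bid and wins; the price is the second-highest bid, €2775.
Farrukh's payoff = €2825 − €2775 = €50. All other bidders lose, so their payoff is 0.

Payoffs: Farrukh €50, Sofia €0, Sam €0.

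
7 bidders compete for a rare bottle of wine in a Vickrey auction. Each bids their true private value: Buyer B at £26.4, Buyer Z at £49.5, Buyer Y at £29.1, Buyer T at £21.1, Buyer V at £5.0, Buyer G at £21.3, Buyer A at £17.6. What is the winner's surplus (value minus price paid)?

Winner's surplus: £20.4.

Bids in descending order: Buyer Z £49.5 > Buyer Y £29.1 > Buyer B £26.4 > Buyer G £21.3 > Buyer T £21.1 > Buyer A £17.6 > Buyer V £5.0.
Buyer Z wins with the top bid and pays the second-highest, £29.1.
Surplus = £49.5 − £29.1 = £20.4.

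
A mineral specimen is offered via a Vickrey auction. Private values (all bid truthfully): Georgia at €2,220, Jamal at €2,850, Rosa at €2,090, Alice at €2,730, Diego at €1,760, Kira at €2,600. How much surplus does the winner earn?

Sorted high to low: Jamal €2,850, then Alice €2,730, then Kira €2,600, then Georgia €2,220, then Rosa €2,090, then Diego €1,760.
Jamal wins with the top bid and pays the second-highest, €2,730.
Surplus = €2,850 − €2,730 = €120.

Surplus = €120.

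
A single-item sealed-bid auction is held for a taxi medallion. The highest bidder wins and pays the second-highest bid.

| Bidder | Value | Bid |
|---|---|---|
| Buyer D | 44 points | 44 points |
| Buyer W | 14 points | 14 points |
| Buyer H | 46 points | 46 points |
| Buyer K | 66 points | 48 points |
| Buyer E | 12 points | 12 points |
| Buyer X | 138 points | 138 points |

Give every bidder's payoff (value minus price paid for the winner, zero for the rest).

Payoffs: Buyer D 0 points, Buyer W 0 points, Buyer H 0 points, Buyer K 0 points, Buyer E 0 points, Buyer X 90 points.

Ranking the bids: Buyer X 138 points > Buyer K 48 points > Buyer H 46 points > Buyer D 44 points > Buyer W 14 points > Buyer E 12 points.
Buyer X has the top bid and wins; the price is the second-highest bid, 48 points.
Buyer X's payoff = 138 points − 48 points = 90 points. All other bidders lose, so their payoff is 0.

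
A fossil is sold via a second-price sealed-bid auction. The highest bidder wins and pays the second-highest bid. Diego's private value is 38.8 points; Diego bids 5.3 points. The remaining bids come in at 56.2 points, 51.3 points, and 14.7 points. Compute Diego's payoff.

Highest competing bid: 56.2 points.
Diego's bid 5.3 points is not the highest, so Diego loses, pays nothing, and earns zero payoff.

0.0 points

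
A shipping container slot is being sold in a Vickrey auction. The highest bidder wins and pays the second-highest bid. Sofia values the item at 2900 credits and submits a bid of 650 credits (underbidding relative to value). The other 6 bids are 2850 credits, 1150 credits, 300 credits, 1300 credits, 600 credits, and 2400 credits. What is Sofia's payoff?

Highest competing bid: 2850 credits.
Sofia's bid 650 credits is not the highest, so Sofia loses, pays nothing, and earns zero payoff.

0 credits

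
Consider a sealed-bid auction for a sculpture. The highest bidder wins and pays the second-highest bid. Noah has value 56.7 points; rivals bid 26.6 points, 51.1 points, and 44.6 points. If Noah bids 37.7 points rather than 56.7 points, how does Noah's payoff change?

Change in payoff: -5.6 points.

The highest competing bid is 51.1 points.
Bidding truthfully at 56.7 points: Noah has the top bid, wins, and pays the second-highest bid 51.1 points. Payoff = 56.7 points − 51.1 points = 5.6 points.
Bidding 37.7 points: the top bid is 51.1 points (a rival), so Noah loses. Payoff = 0.0 points.
Change = 0.0 points − 5.6 points = -5.6 points.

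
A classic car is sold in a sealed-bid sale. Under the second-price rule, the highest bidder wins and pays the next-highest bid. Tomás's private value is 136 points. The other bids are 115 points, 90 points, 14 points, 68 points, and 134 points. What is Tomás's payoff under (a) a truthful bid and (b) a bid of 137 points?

(a) 2 points  (b) 2 points

The highest competing bid is 134 points.
Bidding truthfully at 136 points: Tomás has the top bid, wins, and pays the second-highest bid 134 points. Payoff = 136 points − 134 points = 2 points.
Bidding 137 points: Tomás has the top bid, wins, and pays the second-highest bid 134 points. Payoff = 136 points − 134 points = 2 points.
The bid only affects whether you win, not the price — here both bids land on the same side of the top rival bid, so the deviation is payoff-neutral.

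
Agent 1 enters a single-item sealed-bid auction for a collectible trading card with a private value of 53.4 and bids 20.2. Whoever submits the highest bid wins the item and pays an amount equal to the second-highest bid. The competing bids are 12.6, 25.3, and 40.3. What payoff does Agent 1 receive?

0.0

Highest competing bid: 40.3.
Agent 1's bid 20.2 is not the highest, so Agent 1 loses, pays nothing, and earns zero payoff.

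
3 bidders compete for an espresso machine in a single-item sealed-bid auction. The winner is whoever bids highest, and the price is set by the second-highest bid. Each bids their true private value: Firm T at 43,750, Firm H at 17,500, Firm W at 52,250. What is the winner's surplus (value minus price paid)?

Surplus = 8,500.

Ordered from highest: Firm W 52,250 > Firm T 43,750 > Firm H 17,500.
Firm W wins with the top bid and pays the second-highest, 43,750.
Surplus = 52,250 − 43,750 = 8,500.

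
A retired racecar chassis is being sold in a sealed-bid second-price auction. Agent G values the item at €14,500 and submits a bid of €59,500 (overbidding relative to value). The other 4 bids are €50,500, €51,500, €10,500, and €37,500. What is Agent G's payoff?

Highest competing bid: €51,500.
Agent G's bid €59,500 is the highest overall, so Agent G wins and pays the second-highest bid, €51,500.
Payoff = value − price = €14,500 − €51,500 = -€37,000.
Overbidding won the item at a price above value — truthful bidding would have avoided this loss.

Agent G's payoff: -€37,000.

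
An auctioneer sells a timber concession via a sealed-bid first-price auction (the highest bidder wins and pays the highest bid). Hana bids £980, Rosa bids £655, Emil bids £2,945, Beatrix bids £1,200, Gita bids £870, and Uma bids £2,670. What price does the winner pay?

Sorted high to low: Emil £2,945; Uma £2,670; Beatrix £1,200; Hana £980; Gita £870; Rosa £655.
Emil is the highest bidder, so Emil wins.
Under the first-price rule, the price is the highest bid: £2,945.

The winner pays £2,945.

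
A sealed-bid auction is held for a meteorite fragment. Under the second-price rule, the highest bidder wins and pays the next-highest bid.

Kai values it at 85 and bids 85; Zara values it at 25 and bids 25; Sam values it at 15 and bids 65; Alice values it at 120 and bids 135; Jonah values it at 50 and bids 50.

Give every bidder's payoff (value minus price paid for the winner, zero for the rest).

Payoffs: Kai 0, Zara 0, Sam 0, Alice 35, Jonah 0.

Bids in descending order: Alice 135 > Kai 85 > Sam 65 > Jonah 50 > Zara 25.
Alice has the top bid and wins; the price is the second-highest bid, 85.
Alice's payoff = 120 − 85 = 35. All other bidders lose, so their payoff is 0.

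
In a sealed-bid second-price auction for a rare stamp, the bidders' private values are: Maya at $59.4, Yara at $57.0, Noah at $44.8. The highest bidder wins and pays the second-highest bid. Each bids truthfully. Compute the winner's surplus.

$2.4

Ranking the bids: Maya $59.4, then Yara $57.0, then Noah $44.8.
Maya wins with the top bid and pays the second-highest, $57.0.
Surplus = $59.4 − $57.0 = $2.4.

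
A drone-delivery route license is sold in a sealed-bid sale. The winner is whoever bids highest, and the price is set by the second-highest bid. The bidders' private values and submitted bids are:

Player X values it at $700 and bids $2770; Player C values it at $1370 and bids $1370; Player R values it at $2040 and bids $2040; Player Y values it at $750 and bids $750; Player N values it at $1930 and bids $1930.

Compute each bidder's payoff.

Ranking the bids: Player X $2770; Player R $2040; Player N $1930; Player C $1370; Player Y $750.
Player X has the top bid and wins; the price is the second-highest bid, $2040.
Player X's payoff = $700 − $2040 = -$1340. All other bidders lose, so their payoff is 0.

Player X -$1340, Player C $0, Player R $0, Player Y $0, Player N $0.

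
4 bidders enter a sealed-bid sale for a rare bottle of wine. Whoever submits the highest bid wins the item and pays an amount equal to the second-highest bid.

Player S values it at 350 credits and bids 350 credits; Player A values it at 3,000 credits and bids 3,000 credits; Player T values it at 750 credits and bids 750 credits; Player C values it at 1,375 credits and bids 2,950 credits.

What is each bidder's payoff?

Player S 0 credits, Player A 50 credits, Player T 0 credits, Player C 0 credits.

Ordered from highest: Player A 3,000 credits; Player C 2,950 credits; Player T 750 credits; Player S 350 credits.
Player A has the top bid and wins; the price is the second-highest bid, 2,950 credits.
Player A's payoff = 3,000 credits − 2,950 credits = 50 credits. All other bidders lose, so their payoff is 0.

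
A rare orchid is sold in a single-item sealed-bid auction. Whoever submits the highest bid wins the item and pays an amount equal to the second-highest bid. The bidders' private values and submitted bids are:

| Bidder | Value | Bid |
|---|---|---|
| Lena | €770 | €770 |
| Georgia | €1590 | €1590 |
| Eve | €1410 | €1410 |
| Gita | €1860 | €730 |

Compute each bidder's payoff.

Bids in descending order: Georgia €1590; Eve €1410; Lena €770; Gita €730.
Georgia has the top bid and wins; the price is the second-highest bid, €1410.
Georgia's payoff = €1590 − €1410 = €180. All other bidders lose, so their payoff is 0.

Lena €0, Georgia €180, Eve €0, Gita €0.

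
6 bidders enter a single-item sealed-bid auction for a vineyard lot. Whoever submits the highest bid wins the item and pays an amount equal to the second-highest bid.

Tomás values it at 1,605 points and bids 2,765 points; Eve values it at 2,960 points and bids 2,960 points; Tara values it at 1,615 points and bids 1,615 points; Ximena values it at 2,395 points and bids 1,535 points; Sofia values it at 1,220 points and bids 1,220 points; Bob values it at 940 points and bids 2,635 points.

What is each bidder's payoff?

Tomás 0 points, Eve 195 points, Tara 0 points, Ximena 0 points, Sofia 0 points, Bob 0 points.

Ranking the bids: Eve 2,960 points > Tomás 2,765 points > Bob 2,635 points > Tara 1,615 points > Ximena 1,535 points > Sofia 1,220 points.
Eve has the top bid and wins; the price is the second-highest bid, 2,765 points.
Eve's payoff = 2,960 points − 2,765 points = 195 points. All other bidders lose, so their payoff is 0.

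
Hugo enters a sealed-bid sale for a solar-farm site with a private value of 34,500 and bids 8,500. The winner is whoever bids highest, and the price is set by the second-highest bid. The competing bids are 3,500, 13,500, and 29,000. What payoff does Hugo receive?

Highest competing bid: 29,000.
Hugo's bid 8,500 is not the highest, so Hugo loses, pays nothing, and earns zero payoff.

0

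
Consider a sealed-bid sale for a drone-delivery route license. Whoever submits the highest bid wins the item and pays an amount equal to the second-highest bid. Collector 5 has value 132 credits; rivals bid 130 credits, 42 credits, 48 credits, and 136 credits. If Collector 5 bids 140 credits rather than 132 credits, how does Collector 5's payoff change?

The highest competing bid is 136 credits.
Bidding truthfully at 132 credits: the top bid is 136 credits (a rival), so Collector 5 loses. Payoff = 0 credits.
Bidding 140 credits: Collector 5 has the top bid, wins, and pays the second-highest bid 136 credits. Payoff = 132 credits − 136 credits = -4 credits.
Change = -4 credits − 0 credits = -4 credits.
Deviating from a truthful bid can only lose payoff in a second-price auction — never gain.

Payoff change: -4 credits.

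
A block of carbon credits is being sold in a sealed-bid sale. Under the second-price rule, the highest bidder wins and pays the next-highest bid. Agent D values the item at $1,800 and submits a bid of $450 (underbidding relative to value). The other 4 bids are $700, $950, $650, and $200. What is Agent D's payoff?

Agent D's payoff: $0.

Highest competing bid: $950.
Agent D's bid $450 is not the highest, so Agent D loses, pays nothing, and earns zero payoff.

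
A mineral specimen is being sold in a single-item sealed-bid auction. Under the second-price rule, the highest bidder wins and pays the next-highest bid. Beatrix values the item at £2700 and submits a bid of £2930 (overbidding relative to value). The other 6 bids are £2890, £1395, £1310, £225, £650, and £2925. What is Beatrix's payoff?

Beatrix's payoff: -£225.

Highest competing bid: £2925.
Beatrix's bid £2930 is the highest overall, so Beatrix wins and pays the second-highest bid, £2925.
Payoff = value − price = £2700 − £2925 = -£225.
Overbidding won the item at a price above value — truthful bidding would have avoided this loss.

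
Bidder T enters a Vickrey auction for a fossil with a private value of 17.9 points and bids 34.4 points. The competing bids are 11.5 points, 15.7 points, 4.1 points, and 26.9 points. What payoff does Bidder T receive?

-9.0 points

Highest competing bid: 26.9 points.
Bidder T's bid 34.4 points is the highest overall, so Bidder T wins and pays the second-highest bid, 26.9 points.
Payoff = value − price = 17.9 points − 26.9 points = -9.0 points.
Overbidding won the item at a price above value — truthful bidding would have avoided this loss.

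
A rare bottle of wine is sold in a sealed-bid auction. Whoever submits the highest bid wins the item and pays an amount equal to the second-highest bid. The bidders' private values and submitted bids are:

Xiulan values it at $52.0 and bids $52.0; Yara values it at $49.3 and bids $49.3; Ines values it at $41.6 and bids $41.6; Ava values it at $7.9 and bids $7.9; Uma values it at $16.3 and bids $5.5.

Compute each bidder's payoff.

Payoffs: Xiulan $2.7, Yara $0.0, Ines $0.0, Ava $0.0, Uma $0.0.

Ranking the bids: Xiulan $52.0 > Yara $49.3 > Ines $41.6 > Ava $7.9 > Uma $5.5.
Xiulan has the top bid and wins; the price is the second-highest bid, $49.3.
Xiulan's payoff = $52.0 − $49.3 = $2.7. All other bidders lose, so their payoff is 0.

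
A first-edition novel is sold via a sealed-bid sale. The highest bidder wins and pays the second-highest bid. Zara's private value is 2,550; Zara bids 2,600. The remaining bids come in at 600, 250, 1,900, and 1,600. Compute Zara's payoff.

Highest competing bid: 1,900.
Zara's bid 2,600 is the highest overall, so Zara wins and pays the second-highest bid, 1,900.
Payoff = value − price = 2,550 − 1,900 = 650.

650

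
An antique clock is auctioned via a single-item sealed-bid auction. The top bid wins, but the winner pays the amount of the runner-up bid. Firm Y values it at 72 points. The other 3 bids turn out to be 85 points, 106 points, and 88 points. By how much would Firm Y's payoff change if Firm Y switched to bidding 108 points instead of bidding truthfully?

Change in payoff: -34 points.

The highest competing bid is 106 points.
Bidding truthfully at 72 points: the top bid is 106 points (a rival), so Firm Y loses. Payoff = 0 points.
Bidding 108 points: Firm Y has the top bid, wins, and pays the second-highest bid 106 points. Payoff = 72 points − 106 points = -34 points.
Change = -34 points − 0 points = -34 points.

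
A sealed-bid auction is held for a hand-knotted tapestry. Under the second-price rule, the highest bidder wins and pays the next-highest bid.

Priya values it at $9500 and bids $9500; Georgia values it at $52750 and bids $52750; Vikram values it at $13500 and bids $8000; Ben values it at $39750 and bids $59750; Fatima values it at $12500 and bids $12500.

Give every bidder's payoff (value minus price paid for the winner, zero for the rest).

Payoffs: Priya $0, Georgia $0, Vikram $0, Ben -$13000, Fatima $0.

Ranking the bids: Ben $59750; Georgia $52750; Fatima $12500; Priya $9500; Vikram $8000.
Ben has the top bid and wins; the price is the second-highest bid, $52750.
Ben's payoff = $39750 − $52750 = -$13000. All other bidders lose, so their payoff is 0.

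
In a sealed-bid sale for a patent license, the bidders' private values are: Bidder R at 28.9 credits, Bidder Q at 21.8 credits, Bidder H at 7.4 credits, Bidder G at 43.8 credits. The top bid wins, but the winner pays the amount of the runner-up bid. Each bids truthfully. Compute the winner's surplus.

Ordered from highest: Bidder G 43.8 credits; Bidder R 28.9 credits; Bidder Q 21.8 credits; Bidder H 7.4 credits.
Bidder G wins with the top bid and pays the second-highest, 28.9 credits.
Surplus = 43.8 credits − 28.9 credits = 14.9 credits.

14.9 credits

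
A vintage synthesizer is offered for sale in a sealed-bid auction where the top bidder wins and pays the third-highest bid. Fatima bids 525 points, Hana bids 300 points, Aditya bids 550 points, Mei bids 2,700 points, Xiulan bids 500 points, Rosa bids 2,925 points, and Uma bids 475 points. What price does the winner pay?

Ordered from highest: Rosa 2,925 points > Mei 2,700 points > Aditya 550 points > Fatima 525 points > Xiulan 500 points > Uma 475 points > Hana 300 points.
Rosa is the highest bidder, so Rosa wins.
Under the third-price rule, the price is the third-highest bid: 550 points.

Price paid: 550 points.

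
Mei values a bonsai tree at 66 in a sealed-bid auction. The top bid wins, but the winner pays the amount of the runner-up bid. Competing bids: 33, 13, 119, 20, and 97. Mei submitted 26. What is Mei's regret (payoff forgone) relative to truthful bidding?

0

The highest competing bid is 119.
Bidding truthfully at 66: the top bid is 119 (a rival), so Mei loses. Payoff = 0.
Bidding 26: the top bid is 119 (a rival), so Mei loses. Payoff = 0.
Regret = truthful payoff − actual payoff = 0 − 0 = 0.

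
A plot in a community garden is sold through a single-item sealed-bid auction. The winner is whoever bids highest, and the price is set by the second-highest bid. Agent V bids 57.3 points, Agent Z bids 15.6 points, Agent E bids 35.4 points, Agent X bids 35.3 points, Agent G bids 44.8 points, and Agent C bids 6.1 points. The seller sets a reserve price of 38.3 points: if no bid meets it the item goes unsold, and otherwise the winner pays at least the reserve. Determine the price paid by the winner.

Sorted high to low: Agent V 57.3 points; Agent G 44.8 points; Agent E 35.4 points; Agent X 35.3 points; Agent Z 15.6 points; Agent C 6.1 points.
Agent V has the highest bid, so Agent V wins.
The second-highest bid is 44.8 points, which exceeds the reserve, so that sets the price.

44.8 points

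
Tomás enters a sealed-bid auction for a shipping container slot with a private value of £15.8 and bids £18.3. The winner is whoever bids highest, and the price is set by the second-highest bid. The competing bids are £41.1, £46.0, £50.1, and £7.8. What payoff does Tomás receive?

Payoff = £0.0.

Highest competing bid: £50.1.
Tomás's bid £18.3 is not the highest, so Tomás loses, pays nothing, and earns zero payoff.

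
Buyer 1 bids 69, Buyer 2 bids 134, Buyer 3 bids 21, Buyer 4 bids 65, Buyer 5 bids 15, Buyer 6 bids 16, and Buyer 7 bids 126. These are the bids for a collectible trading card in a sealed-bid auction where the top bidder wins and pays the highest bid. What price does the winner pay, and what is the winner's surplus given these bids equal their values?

Price 134; surplus 0.

Ordered from highest: Buyer 2 134, then Buyer 7 126, then Buyer 1 69, then Buyer 4 65, then Buyer 3 21, then Buyer 6 16, then Buyer 5 15.
Buyer 2 is the highest bidder, so Buyer 2 wins.
Under the first-price rule, the price is the highest bid: 134.
Surplus = 134 − 134 = 0.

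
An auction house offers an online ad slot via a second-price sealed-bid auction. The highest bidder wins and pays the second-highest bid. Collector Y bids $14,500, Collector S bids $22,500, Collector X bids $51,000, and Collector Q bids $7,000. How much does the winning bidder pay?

The winner pays $22,500.

Ordered from highest: Collector X $51,000 > Collector S $22,500 > Collector Y $14,500 > Collector Q $7,000.
Collector X has the highest bid, so Collector X wins.
The second-highest bid is $22,500, so that is what Collector X pays.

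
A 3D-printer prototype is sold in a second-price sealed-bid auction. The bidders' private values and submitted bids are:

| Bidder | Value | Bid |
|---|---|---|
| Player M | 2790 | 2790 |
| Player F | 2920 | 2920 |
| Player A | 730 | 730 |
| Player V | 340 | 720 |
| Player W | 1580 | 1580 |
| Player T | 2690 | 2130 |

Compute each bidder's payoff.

Player M 0, Player F 130, Player A 0, Player V 0, Player W 0, Player T 0.

Sorted high to low: Player F 2920 > Player M 2790 > Player T 2130 > Player W 1580 > Player A 730 > Player V 720.
Player F has the top bid and wins; the price is the second-highest bid, 2790.
Player F's payoff = 2920 − 2790 = 130. All other bidders lose, so their payoff is 0.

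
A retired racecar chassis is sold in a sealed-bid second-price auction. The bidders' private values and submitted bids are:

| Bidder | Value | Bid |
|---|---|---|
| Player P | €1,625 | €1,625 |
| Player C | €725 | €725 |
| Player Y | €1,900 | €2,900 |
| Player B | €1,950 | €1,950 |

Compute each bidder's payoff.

Payoffs: Player P €0, Player C €0, Player Y -€50, Player B €0.

Ordered from highest: Player Y €2,900; Player B €1,950; Player P €1,625; Player C €725.
Player Y has the top bid and wins; the price is the second-highest bid, €1,950.
Player Y's payoff = €1,900 − €1,950 = -€50. All other bidders lose, so their payoff is 0.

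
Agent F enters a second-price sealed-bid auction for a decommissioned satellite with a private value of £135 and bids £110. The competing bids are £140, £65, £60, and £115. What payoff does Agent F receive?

£0

Highest competing bid: £140.
Agent F's bid £110 is not the highest, so Agent F loses, pays nothing, and earns zero payoff.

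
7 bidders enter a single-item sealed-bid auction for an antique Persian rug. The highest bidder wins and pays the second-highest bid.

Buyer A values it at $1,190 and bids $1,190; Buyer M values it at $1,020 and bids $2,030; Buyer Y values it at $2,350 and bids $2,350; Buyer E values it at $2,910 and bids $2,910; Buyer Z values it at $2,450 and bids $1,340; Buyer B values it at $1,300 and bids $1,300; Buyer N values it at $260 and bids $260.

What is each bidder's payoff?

Buyer A $0, Buyer M $0, Buyer Y $0, Buyer E $560, Buyer Z $0, Buyer B $0, Buyer N $0.

Ranking the bids: Buyer E $2,910, then Buyer Y $2,350, then Buyer M $2,030, then Buyer Z $1,340, then Buyer B $1,300, then Buyer A $1,190, then Buyer N $260.
Buyer E has the top bid and wins; the price is the second-highest bid, $2,350.
Buyer E's payoff = $2,910 − $2,350 = $560. All other bidders lose, so their payoff is 0.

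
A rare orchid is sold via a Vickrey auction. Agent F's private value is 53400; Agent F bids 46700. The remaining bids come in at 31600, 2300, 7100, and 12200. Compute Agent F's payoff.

Highest competing bid: 31600.
Agent F's bid 46700 is the highest overall, so Agent F wins and pays the second-highest bid, 31600.
Payoff = value − price = 53400 − 31600 = 21800.

Payoff = 21800.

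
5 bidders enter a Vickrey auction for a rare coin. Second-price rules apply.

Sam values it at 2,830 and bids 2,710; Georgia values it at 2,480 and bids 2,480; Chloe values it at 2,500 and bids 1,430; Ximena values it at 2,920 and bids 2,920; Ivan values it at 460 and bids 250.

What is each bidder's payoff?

Sam 0, Georgia 0, Chloe 0, Ximena 210, Ivan 0.

Ranking the bids: Ximena 2,920, then Sam 2,710, then Georgia 2,480, then Chloe 1,430, then Ivan 250.
Ximena has the top bid and wins; the price is the second-highest bid, 2,710.
Ximena's payoff = 2,920 − 2,710 = 210. All other bidders lose, so their payoff is 0.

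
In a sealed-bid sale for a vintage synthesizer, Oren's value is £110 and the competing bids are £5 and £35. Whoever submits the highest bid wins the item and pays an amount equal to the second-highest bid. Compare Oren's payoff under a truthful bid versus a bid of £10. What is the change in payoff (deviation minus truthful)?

The highest competing bid is £35.
Bidding truthfully at £110: Oren has the top bid, wins, and pays the second-highest bid £35. Payoff = £110 − £35 = £75.
Bidding £10: the top bid is £35 (a rival), so Oren loses. Payoff = £0.
Change = £0 − £75 = -£75.
This is the dominant-strategy logic: truthful bidding weakly beats any alternative.

Payoff change: -£75.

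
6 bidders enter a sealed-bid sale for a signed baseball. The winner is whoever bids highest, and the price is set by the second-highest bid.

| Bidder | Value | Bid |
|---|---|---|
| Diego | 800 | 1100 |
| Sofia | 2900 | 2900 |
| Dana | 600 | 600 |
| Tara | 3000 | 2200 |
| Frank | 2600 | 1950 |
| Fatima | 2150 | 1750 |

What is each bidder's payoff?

Payoffs: Diego 0, Sofia 700, Dana 0, Tara 0, Frank 0, Fatima 0.

Ranking the bids: Sofia 2900 > Tara 2200 > Frank 1950 > Fatima 1750 > Diego 1100 > Dana 600.
Sofia has the top bid and wins; the price is the second-highest bid, 2200.
Sofia's payoff = 2900 − 2200 = 700. All other bidders lose, so their payoff is 0.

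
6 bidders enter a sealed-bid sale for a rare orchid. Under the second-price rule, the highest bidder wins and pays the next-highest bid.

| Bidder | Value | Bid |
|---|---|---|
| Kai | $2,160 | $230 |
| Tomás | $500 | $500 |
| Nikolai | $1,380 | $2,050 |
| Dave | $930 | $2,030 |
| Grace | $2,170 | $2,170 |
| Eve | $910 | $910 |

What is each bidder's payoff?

Sorted high to low: Grace $2,170, then Nikolai $2,050, then Dave $2,030, then Eve $910, then Tomás $500, then Kai $230.
Grace has the top bid and wins; the price is the second-highest bid, $2,050.
Grace's payoff = $2,170 − $2,050 = $120. All other bidders lose, so their payoff is 0.

Kai $0, Tomás $0, Nikolai $0, Dave $0, Grace $120, Eve $0.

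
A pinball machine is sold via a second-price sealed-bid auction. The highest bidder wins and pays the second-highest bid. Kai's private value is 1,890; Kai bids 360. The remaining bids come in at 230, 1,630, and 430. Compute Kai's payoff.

Highest competing bid: 1,630.
Kai's bid 360 is not the highest, so Kai loses, pays nothing, and earns zero payoff.

Payoff = 0.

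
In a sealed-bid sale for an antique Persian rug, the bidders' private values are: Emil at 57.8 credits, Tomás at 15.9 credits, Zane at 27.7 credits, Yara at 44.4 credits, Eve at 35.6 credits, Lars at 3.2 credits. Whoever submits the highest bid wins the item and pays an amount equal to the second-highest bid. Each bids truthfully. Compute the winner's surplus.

13.4 credits

Bids in descending order: Emil 57.8 credits > Yara 44.4 credits > Eve 35.6 credits > Zane 27.7 credits > Tomás 15.9 credits > Lars 3.2 credits.
Emil wins with the top bid and pays the second-highest, 44.4 credits.
Surplus = 57.8 credits − 44.4 credits = 13.4 credits.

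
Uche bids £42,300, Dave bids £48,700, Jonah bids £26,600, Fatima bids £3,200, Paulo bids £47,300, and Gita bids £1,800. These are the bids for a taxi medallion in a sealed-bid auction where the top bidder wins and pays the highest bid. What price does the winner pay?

£48,700

Sorted high to low: Dave £48,700, then Paulo £47,300, then Uche £42,300, then Jonah £26,600, then Fatima £3,200, then Gita £1,800.
Dave is the highest bidder, so Dave wins.
Under the first-price rule, the price is the highest bid: £48,700.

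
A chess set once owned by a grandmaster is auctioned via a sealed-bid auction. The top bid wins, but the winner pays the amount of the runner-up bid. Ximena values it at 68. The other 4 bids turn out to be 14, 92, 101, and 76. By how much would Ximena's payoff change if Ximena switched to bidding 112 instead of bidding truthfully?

Change in payoff: -33.

The highest competing bid is 101.
Bidding truthfully at 68: the top bid is 101 (a rival), so Ximena loses. Payoff = 0.
Bidding 112: Ximena has the top bid, wins, and pays the second-highest bid 101. Payoff = 68 − 101 = -33.
Change = -33 − 0 = -33.
This is the dominant-strategy logic: truthful bidding weakly beats any alternative.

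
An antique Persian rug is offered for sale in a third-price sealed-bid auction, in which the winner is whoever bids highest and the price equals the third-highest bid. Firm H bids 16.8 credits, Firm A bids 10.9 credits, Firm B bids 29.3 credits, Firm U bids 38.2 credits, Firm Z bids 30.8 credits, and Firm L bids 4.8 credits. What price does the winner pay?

29.3 credits

Ranking the bids: Firm U 38.2 credits > Firm Z 30.8 credits > Firm B 29.3 credits > Firm H 16.8 credits > Firm A 10.9 credits > Firm L 4.8 credits.
Firm U is the highest bidder, so Firm U wins.
Under the third-price rule, the price is the third-highest bid: 29.3 credits.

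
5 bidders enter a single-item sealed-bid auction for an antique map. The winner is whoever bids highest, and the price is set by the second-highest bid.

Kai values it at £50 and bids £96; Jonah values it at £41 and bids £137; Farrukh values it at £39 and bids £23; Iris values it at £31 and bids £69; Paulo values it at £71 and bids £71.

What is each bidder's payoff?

Kai £0, Jonah -£55, Farrukh £0, Iris £0, Paulo £0.

Ordered from highest: Jonah £137; Kai £96; Paulo £71; Iris £69; Farrukh £23.
Jonah has the top bid and wins; the price is the second-highest bid, £96.
Jonah's payoff = £41 − £96 = -£55. All other bidders lose, so their payoff is 0.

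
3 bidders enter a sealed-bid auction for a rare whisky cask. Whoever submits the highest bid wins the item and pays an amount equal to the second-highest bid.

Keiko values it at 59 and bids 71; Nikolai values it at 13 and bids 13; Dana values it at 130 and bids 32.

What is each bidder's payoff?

Keiko 27, Nikolai 0, Dana 0.

Sorted high to low: Keiko 71 > Dana 32 > Nikolai 13.
Keiko has the top bid and wins; the price is the second-highest bid, 32.
Keiko's payoff = 59 − 32 = 27. All other bidders lose, so their payoff is 0.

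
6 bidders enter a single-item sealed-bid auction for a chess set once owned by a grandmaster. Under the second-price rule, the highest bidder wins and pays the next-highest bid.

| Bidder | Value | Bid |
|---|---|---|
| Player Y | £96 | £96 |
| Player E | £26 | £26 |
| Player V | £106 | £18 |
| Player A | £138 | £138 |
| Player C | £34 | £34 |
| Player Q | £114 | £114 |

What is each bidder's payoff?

Sorted high to low: Player A £138; Player Q £114; Player Y £96; Player C £34; Player E £26; Player V £18.
Player A has the top bid and wins; the price is the second-highest bid, £114.
Player A's payoff = £138 − £114 = £24. All other bidders lose, so their payoff is 0.

Player Y £0, Player E £0, Player V £0, Player A £24, Player C £0, Player Q £0.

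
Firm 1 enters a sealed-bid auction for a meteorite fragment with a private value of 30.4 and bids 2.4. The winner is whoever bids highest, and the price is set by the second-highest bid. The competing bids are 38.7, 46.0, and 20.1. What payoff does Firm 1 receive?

Highest competing bid: 46.0.
Firm 1's bid 2.4 is not the highest, so Firm 1 loses, pays nothing, and earns zero payoff.

0.0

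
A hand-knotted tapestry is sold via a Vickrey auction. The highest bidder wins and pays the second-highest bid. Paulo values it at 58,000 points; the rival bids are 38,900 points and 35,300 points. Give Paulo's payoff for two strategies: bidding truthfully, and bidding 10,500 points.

The highest competing bid is 38,900 points.
Bidding truthfully at 58,000 points: Paulo has the top bid, wins, and pays the second-highest bid 38,900 points. Payoff = 58,000 points − 38,900 points = 19,100 points.
Bidding 10,500 points: the top bid is 38,900 points (a rival), so Paulo loses. Payoff = 0 points.
Deviating from a truthful bid can only lose payoff in a second-price auction — never gain.

(a) 19,100 points  (b) 0 points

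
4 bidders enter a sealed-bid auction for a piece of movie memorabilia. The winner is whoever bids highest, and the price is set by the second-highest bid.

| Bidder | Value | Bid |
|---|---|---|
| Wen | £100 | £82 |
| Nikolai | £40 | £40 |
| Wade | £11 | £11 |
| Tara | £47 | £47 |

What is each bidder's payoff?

Wen £53, Nikolai £0, Wade £0, Tara £0.

Bids in descending order: Wen £82, then Tara £47, then Nikolai £40, then Wade £11.
Wen has the top bid and wins; the price is the second-highest bid, £47.
Wen's payoff = £100 − £47 = £53. All other bidders lose, so their payoff is 0.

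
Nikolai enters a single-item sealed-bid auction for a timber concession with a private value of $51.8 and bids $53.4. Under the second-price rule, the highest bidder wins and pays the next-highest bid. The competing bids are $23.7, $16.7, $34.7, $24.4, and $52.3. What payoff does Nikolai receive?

Highest competing bid: $52.3.
Nikolai's bid $53.4 is the highest overall, so Nikolai wins and pays the second-highest bid, $52.3.
Payoff = value − price = $51.8 − $52.3 = -$0.5.
Overbidding won the item at a price above value — truthful bidding would have avoided this loss.

Payoff = -$0.5.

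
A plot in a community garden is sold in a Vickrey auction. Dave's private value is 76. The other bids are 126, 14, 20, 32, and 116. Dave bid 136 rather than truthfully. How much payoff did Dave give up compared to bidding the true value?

The highest competing bid is 126.
Bidding truthfully at 76: the top bid is 126 (a rival), so Dave loses. Payoff = 0.
Bidding 136: Dave has the top bid, wins, and pays the second-highest bid 126. Payoff = 76 − 126 = -50.
Regret = truthful payoff − actual payoff = 0 − -50 = 50.
Deviating from a truthful bid can only lose payoff in a second-price auction — never gain.

Payoff forgone: 50.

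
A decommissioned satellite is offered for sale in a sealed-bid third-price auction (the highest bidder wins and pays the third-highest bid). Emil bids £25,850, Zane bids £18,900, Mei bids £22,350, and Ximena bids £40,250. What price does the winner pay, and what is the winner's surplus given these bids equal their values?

Ordered from highest: Ximena £40,250, then Emil £25,850, then Mei £22,350, then Zane £18,900.
Ximena is the highest bidder, so Ximena wins.
Under the third-price rule, the price is the third-highest bid: £22,350.
Surplus = £40,250 − £22,350 = £17,900.

The winner pays £22,350 for a surplus of £17,900.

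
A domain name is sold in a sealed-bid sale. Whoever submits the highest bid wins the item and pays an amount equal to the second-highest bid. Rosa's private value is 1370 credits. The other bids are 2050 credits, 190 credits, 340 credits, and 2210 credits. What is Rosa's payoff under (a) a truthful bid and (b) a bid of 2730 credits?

The highest competing bid is 2210 credits.
Bidding truthfully at 1370 credits: the top bid is 2210 credits (a rival), so Rosa loses. Payoff = 0 credits.
Bidding 2730 credits: Rosa has the top bid, wins, and pays the second-highest bid 2210 credits. Payoff = 1370 credits − 2210 credits = -840 credits.

(a) 0 credits  (b) -840 credits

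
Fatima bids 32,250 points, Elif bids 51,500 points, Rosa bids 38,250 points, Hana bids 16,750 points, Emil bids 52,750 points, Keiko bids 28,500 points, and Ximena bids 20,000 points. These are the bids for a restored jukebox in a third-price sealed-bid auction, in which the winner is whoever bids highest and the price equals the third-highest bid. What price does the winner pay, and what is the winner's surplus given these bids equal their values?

Price 38,250 points; surplus 14,500 points.

Ranking the bids: Emil 52,750 points > Elif 51,500 points > Rosa 38,250 points > Fatima 32,250 points > Keiko 28,500 points > Ximena 20,000 points > Hana 16,750 points.
Emil is the highest bidder, so Emil wins.
Under the third-price rule, the price is the third-highest bid: 38,250 points.
Surplus = 52,750 points − 38,250 points = 14,500 points.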